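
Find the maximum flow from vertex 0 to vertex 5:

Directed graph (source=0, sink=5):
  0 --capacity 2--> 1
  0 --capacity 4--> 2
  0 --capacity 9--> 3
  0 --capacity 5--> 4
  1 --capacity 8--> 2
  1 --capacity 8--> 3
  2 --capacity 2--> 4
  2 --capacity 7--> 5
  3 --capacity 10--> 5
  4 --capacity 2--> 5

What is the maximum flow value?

Computing max flow:
  Flow on (0->1): 2/2
  Flow on (0->2): 4/4
  Flow on (0->3): 9/9
  Flow on (0->4): 2/5
  Flow on (1->2): 2/8
  Flow on (2->5): 6/7
  Flow on (3->5): 9/10
  Flow on (4->5): 2/2
Maximum flow = 17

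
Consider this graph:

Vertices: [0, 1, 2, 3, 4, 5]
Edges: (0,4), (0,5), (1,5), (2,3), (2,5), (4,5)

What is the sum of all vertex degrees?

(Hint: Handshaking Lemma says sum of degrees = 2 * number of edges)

Count edges: 6 edges.
By Handshaking Lemma: sum of degrees = 2 * 6 = 12.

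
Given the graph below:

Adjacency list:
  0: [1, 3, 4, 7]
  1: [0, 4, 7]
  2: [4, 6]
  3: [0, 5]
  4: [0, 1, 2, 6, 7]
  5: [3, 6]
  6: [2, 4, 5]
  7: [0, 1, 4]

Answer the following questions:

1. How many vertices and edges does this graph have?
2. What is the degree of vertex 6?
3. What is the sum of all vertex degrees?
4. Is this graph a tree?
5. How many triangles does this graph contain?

Count: 8 vertices, 12 edges.
Vertex 6 has neighbors [2, 4, 5], degree = 3.
Handshaking lemma: 2 * 12 = 24.
A tree on 8 vertices has 7 edges. This graph has 12 edges (5 extra). Not a tree.
Number of triangles = 5.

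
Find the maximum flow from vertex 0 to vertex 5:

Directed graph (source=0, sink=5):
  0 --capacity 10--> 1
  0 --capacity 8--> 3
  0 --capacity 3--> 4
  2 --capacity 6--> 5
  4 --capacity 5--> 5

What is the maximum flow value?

Computing max flow:
  Flow on (0->4): 3/3
  Flow on (4->5): 3/5
Maximum flow = 3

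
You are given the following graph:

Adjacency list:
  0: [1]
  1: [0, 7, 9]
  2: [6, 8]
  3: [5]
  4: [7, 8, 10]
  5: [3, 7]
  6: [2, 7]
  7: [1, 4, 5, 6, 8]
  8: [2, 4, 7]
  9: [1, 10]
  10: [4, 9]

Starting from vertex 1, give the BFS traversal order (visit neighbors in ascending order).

BFS from vertex 1 (neighbors processed in ascending order):
Visit order: 1, 0, 7, 9, 4, 5, 6, 8, 10, 3, 2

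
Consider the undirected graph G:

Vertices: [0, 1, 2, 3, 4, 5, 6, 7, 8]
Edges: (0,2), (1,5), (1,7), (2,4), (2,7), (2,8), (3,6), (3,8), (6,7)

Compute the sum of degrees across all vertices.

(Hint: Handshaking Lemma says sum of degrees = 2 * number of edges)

Count edges: 9 edges.
By Handshaking Lemma: sum of degrees = 2 * 9 = 18.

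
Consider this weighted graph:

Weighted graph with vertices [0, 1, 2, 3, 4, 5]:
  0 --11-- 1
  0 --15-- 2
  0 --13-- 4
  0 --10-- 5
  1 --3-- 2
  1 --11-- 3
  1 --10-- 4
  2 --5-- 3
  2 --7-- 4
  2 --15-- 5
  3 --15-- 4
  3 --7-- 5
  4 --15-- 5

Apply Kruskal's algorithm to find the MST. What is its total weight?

Applying Kruskal's algorithm (sort edges by weight, add if no cycle):
  Add (1,2) w=3
  Add (2,3) w=5
  Add (2,4) w=7
  Add (3,5) w=7
  Add (0,5) w=10
  Skip (1,4) w=10 (creates cycle)
  Skip (0,1) w=11 (creates cycle)
  Skip (1,3) w=11 (creates cycle)
  Skip (0,4) w=13 (creates cycle)
  Skip (0,2) w=15 (creates cycle)
  Skip (2,5) w=15 (creates cycle)
  Skip (3,4) w=15 (creates cycle)
  Skip (4,5) w=15 (creates cycle)
MST weight = 32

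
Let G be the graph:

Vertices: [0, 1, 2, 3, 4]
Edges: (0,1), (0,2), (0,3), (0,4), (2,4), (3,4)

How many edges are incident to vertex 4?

Vertex 4 has neighbors [0, 2, 3], so deg(4) = 3.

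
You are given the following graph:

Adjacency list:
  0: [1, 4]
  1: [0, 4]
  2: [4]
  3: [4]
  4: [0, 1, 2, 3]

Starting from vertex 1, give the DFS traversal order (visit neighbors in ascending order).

DFS from vertex 1 (neighbors processed in ascending order):
Visit order: 1, 0, 4, 2, 3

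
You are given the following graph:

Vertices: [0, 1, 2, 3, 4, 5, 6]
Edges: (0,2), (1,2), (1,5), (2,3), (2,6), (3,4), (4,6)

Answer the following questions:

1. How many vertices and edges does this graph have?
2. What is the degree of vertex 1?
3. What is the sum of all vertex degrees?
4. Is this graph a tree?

Count: 7 vertices, 7 edges.
Vertex 1 has neighbors [2, 5], degree = 2.
Handshaking lemma: 2 * 7 = 14.
A tree on 7 vertices has 6 edges. This graph has 7 edges (1 extra). Not a tree.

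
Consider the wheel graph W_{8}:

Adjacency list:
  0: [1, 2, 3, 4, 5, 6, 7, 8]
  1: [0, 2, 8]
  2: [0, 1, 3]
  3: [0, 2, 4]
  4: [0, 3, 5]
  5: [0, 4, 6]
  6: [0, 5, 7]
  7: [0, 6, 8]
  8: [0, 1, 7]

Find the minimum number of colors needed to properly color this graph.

W_{8} = C_{8} plus a hub adjacent to every cycle vertex.
The outer cycle needs 2 colors (even cycle); the hub is adjacent to all of them so needs a fresh color.
Chromatic number = 2 + 1 = 3.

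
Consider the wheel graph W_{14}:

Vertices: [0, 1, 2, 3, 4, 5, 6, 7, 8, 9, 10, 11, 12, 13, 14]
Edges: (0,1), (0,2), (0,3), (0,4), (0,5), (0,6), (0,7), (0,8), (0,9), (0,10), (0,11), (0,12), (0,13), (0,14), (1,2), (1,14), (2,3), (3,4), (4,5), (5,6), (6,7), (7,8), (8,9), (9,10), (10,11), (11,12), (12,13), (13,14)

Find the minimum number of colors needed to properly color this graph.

W_{14} = C_{14} plus a hub adjacent to every cycle vertex.
The outer cycle needs 2 colors (even cycle); the hub is adjacent to all of them so needs a fresh color.
Chromatic number = 2 + 1 = 3.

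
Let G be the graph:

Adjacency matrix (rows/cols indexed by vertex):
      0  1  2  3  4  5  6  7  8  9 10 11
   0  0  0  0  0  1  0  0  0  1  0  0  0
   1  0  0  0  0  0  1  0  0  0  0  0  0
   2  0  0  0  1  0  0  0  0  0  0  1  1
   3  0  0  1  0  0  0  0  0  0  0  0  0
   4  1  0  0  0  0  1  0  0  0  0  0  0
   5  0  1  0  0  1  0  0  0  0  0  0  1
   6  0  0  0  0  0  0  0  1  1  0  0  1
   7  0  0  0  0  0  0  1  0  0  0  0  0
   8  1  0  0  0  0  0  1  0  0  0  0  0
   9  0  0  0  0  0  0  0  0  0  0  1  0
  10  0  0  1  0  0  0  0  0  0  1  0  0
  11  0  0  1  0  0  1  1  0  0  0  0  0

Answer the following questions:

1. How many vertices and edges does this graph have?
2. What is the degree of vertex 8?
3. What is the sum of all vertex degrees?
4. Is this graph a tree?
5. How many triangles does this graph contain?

Count: 12 vertices, 12 edges.
Vertex 8 has neighbors [0, 6], degree = 2.
Handshaking lemma: 2 * 12 = 24.
A tree on 12 vertices has 11 edges. This graph has 12 edges (1 extra). Not a tree.
Number of triangles = 0.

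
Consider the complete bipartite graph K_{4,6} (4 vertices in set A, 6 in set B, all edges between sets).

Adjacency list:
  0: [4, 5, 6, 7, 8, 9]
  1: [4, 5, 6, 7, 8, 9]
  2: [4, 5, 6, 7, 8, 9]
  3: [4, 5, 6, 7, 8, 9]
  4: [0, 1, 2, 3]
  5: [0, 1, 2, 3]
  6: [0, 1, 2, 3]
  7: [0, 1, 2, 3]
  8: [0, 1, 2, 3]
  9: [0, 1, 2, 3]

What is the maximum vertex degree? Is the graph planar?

Set-A vertices have degree 6; set-B vertices have degree 4. Maximum degree = max(4,6) = 6.
K_{4,6} contains K_{3,3} as a subgraph (since both sides have >= 3 vertices); by Kuratowski's theorem it is not planar.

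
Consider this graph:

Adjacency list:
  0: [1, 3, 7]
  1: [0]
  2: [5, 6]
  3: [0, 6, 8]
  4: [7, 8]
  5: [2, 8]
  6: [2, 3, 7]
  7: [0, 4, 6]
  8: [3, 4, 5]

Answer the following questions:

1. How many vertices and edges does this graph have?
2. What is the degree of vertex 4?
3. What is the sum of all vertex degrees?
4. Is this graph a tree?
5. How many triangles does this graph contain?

Count: 9 vertices, 11 edges.
Vertex 4 has neighbors [7, 8], degree = 2.
Handshaking lemma: 2 * 11 = 22.
A tree on 9 vertices has 8 edges. This graph has 11 edges (3 extra). Not a tree.
Number of triangles = 0.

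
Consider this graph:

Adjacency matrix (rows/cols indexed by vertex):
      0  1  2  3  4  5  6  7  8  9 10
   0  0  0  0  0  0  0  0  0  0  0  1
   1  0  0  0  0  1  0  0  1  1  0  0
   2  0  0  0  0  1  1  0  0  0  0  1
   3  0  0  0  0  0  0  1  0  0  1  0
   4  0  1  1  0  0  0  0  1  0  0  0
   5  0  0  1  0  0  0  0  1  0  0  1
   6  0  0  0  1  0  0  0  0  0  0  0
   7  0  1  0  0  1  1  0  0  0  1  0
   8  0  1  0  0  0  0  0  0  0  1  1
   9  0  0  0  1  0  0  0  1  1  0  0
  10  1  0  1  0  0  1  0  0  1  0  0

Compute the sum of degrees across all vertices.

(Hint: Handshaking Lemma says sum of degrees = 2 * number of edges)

Count edges: 15 edges.
By Handshaking Lemma: sum of degrees = 2 * 15 = 30.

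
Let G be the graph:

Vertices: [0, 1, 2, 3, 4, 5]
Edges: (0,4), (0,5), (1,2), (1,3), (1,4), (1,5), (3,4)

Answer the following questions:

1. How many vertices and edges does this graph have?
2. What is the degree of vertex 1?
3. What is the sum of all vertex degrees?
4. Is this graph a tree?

Count: 6 vertices, 7 edges.
Vertex 1 has neighbors [2, 3, 4, 5], degree = 4.
Handshaking lemma: 2 * 7 = 14.
A tree on 6 vertices has 5 edges. This graph has 7 edges (2 extra). Not a tree.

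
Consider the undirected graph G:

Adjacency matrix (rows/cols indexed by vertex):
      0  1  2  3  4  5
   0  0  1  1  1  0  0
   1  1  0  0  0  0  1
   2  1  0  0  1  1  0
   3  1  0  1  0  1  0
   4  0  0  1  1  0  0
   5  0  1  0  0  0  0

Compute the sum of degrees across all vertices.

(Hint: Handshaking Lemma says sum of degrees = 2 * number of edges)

Count edges: 7 edges.
By Handshaking Lemma: sum of degrees = 2 * 7 = 14.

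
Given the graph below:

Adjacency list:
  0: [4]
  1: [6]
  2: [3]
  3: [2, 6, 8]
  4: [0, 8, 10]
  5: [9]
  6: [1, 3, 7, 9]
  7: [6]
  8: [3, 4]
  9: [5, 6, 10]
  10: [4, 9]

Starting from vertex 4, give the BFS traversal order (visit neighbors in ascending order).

BFS from vertex 4 (neighbors processed in ascending order):
Visit order: 4, 0, 8, 10, 3, 9, 2, 6, 5, 1, 7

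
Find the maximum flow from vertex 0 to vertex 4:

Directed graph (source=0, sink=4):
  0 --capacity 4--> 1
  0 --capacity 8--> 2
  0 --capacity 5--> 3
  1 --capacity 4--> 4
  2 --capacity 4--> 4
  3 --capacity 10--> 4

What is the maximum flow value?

Computing max flow:
  Flow on (0->1): 4/4
  Flow on (0->2): 4/8
  Flow on (0->3): 5/5
  Flow on (1->4): 4/4
  Flow on (2->4): 4/4
  Flow on (3->4): 5/10
Maximum flow = 13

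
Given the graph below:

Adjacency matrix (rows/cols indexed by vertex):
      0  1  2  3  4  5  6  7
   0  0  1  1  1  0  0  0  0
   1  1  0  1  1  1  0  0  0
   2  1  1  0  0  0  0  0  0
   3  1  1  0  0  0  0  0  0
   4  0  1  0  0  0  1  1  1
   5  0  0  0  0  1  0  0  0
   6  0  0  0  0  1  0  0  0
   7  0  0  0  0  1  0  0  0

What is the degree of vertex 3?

Vertex 3 has neighbors [0, 1], so deg(3) = 2.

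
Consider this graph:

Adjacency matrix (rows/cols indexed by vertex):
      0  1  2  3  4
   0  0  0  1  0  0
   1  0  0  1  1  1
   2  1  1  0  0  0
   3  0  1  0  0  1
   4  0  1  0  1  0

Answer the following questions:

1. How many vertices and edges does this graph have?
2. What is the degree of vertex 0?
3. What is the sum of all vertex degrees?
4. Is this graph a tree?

Count: 5 vertices, 5 edges.
Vertex 0 has neighbors [2], degree = 1.
Handshaking lemma: 2 * 5 = 10.
A tree on 5 vertices has 4 edges. This graph has 5 edges (1 extra). Not a tree.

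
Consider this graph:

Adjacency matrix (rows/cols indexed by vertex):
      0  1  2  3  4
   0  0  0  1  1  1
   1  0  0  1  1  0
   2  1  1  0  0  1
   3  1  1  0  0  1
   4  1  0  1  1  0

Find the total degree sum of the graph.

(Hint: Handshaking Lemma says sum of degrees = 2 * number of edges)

Count edges: 7 edges.
By Handshaking Lemma: sum of degrees = 2 * 7 = 14.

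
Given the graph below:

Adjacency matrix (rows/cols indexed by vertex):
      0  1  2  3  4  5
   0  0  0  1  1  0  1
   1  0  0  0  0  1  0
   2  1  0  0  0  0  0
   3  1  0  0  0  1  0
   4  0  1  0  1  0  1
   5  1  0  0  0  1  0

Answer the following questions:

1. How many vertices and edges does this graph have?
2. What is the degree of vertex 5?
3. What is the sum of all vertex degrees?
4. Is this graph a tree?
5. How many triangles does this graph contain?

Count: 6 vertices, 6 edges.
Vertex 5 has neighbors [0, 4], degree = 2.
Handshaking lemma: 2 * 6 = 12.
A tree on 6 vertices has 5 edges. This graph has 6 edges (1 extra). Not a tree.
Number of triangles = 0.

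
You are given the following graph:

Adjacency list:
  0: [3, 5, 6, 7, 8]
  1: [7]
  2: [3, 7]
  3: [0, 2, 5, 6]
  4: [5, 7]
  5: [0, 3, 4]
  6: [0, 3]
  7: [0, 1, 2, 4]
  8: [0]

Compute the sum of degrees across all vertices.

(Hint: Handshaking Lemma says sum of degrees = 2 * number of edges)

Count edges: 12 edges.
By Handshaking Lemma: sum of degrees = 2 * 12 = 24.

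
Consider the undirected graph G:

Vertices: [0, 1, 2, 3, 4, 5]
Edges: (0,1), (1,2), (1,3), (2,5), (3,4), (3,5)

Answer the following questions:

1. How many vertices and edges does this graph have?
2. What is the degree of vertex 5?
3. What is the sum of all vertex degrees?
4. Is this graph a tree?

Count: 6 vertices, 6 edges.
Vertex 5 has neighbors [2, 3], degree = 2.
Handshaking lemma: 2 * 6 = 12.
A tree on 6 vertices has 5 edges. This graph has 6 edges (1 extra). Not a tree.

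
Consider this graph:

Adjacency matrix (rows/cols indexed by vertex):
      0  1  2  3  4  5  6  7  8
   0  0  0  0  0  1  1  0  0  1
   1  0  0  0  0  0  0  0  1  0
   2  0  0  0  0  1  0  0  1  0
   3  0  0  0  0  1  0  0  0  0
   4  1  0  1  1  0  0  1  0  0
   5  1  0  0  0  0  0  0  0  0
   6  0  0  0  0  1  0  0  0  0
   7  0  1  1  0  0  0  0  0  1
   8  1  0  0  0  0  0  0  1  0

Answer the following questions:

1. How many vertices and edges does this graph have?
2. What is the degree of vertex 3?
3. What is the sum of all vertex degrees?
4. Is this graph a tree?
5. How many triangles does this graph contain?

Count: 9 vertices, 9 edges.
Vertex 3 has neighbors [4], degree = 1.
Handshaking lemma: 2 * 9 = 18.
A tree on 9 vertices has 8 edges. This graph has 9 edges (1 extra). Not a tree.
Number of triangles = 0.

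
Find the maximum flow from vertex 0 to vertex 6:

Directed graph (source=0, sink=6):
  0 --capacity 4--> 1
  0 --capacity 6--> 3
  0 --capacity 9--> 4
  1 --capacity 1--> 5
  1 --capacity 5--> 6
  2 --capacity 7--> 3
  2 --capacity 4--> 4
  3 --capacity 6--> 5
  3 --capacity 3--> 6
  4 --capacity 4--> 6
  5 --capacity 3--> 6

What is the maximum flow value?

Computing max flow:
  Flow on (0->1): 4/4
  Flow on (0->3): 6/6
  Flow on (0->4): 4/9
  Flow on (1->6): 4/5
  Flow on (3->5): 3/6
  Flow on (3->6): 3/3
  Flow on (4->6): 4/4
  Flow on (5->6): 3/3
Maximum flow = 14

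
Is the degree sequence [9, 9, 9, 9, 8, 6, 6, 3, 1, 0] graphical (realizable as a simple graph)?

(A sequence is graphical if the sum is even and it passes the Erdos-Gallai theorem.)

Sum of degrees = 60. Sum is even but fails Erdos-Gallai. The sequence is NOT graphical.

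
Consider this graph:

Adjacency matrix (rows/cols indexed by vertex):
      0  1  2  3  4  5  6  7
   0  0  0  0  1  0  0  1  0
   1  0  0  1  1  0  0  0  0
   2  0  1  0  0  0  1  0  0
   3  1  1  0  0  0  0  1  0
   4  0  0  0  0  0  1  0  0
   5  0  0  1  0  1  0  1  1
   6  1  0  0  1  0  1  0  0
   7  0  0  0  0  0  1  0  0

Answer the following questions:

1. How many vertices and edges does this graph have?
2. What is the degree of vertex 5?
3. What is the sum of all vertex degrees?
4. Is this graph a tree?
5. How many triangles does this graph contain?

Count: 8 vertices, 9 edges.
Vertex 5 has neighbors [2, 4, 6, 7], degree = 4.
Handshaking lemma: 2 * 9 = 18.
A tree on 8 vertices has 7 edges. This graph has 9 edges (2 extra). Not a tree.
Number of triangles = 1.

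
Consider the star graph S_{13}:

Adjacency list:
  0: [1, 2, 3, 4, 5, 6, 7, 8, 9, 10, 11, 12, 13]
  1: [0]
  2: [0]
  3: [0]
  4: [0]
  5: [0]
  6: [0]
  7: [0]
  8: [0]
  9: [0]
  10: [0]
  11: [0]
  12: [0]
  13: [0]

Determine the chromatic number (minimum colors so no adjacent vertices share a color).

S_{13} has one hub adjacent to 13 leaves; leaves are pairwise non-adjacent.
Color the hub 0 and every leaf 1.
Chromatic number = 2.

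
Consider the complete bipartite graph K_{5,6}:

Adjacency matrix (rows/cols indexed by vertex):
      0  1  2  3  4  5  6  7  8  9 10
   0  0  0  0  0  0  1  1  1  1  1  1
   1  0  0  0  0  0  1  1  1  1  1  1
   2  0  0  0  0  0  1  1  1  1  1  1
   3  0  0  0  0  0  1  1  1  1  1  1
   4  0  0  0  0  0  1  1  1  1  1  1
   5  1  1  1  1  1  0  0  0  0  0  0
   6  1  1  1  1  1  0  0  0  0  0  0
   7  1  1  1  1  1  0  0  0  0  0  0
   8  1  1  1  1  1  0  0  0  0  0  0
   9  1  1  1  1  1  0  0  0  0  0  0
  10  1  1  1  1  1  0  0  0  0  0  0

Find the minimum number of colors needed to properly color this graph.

K_{5,6} is bipartite: vertices split into two independent sets of size 5 and 6.
Color one set 0, the other 1. No adjacent vertices share a color.
Chromatic number = 2.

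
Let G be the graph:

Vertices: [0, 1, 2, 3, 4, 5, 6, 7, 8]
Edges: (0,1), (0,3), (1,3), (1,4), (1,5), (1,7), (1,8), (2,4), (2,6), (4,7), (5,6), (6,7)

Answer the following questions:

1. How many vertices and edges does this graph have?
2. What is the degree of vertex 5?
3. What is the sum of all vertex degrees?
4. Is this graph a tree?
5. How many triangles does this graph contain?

Count: 9 vertices, 12 edges.
Vertex 5 has neighbors [1, 6], degree = 2.
Handshaking lemma: 2 * 12 = 24.
A tree on 9 vertices has 8 edges. This graph has 12 edges (4 extra). Not a tree.
Number of triangles = 2.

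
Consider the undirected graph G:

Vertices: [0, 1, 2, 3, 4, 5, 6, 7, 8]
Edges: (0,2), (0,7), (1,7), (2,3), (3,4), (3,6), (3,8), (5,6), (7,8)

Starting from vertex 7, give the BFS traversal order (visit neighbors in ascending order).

BFS from vertex 7 (neighbors processed in ascending order):
Visit order: 7, 0, 1, 8, 2, 3, 4, 6, 5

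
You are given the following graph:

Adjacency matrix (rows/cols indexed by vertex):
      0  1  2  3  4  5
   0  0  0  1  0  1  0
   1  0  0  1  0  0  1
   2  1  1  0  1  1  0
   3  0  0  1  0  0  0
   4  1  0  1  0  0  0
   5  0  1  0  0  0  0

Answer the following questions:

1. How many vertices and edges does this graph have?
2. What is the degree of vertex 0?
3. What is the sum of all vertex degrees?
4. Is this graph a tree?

Count: 6 vertices, 6 edges.
Vertex 0 has neighbors [2, 4], degree = 2.
Handshaking lemma: 2 * 6 = 12.
A tree on 6 vertices has 5 edges. This graph has 6 edges (1 extra). Not a tree.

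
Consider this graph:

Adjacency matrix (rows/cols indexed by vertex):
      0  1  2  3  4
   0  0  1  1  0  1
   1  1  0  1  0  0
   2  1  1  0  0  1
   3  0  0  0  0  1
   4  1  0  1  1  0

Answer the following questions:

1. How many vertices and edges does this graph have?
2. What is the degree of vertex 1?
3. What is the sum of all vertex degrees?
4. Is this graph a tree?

Count: 5 vertices, 6 edges.
Vertex 1 has neighbors [0, 2], degree = 2.
Handshaking lemma: 2 * 6 = 12.
A tree on 5 vertices has 4 edges. This graph has 6 edges (2 extra). Not a tree.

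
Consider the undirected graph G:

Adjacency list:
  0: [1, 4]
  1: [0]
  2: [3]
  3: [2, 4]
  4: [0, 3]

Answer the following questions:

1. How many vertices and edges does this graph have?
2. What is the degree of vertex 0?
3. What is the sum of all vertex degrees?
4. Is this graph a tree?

Count: 5 vertices, 4 edges.
Vertex 0 has neighbors [1, 4], degree = 2.
Handshaking lemma: 2 * 4 = 8.
A graph is a tree iff it is connected and has exactly n-1 edges. This graph is connected (all 5 vertices in one component) and has 5-1 = 4 edges. It is a tree.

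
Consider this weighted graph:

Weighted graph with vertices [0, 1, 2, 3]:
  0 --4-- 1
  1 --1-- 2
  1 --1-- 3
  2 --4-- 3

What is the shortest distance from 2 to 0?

Using Dijkstra's algorithm from vertex 2:
Shortest path: 2 -> 1 -> 0
Total weight: 1 + 4 = 5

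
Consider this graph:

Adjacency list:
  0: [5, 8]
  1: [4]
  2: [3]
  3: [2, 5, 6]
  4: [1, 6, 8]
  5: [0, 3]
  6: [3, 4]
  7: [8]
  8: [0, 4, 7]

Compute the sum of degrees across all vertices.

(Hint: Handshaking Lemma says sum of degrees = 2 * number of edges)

Count edges: 9 edges.
By Handshaking Lemma: sum of degrees = 2 * 9 = 18.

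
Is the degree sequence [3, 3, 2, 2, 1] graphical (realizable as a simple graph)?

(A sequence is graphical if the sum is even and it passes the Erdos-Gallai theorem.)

Sum of degrees = 11. Sum is odd, so the sequence is NOT graphical.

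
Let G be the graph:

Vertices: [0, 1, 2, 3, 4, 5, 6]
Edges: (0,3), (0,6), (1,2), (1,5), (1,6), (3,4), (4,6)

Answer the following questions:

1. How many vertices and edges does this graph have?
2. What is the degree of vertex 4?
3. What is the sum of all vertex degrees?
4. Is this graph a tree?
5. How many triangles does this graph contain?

Count: 7 vertices, 7 edges.
Vertex 4 has neighbors [3, 6], degree = 2.
Handshaking lemma: 2 * 7 = 14.
A tree on 7 vertices has 6 edges. This graph has 7 edges (1 extra). Not a tree.
Number of triangles = 0.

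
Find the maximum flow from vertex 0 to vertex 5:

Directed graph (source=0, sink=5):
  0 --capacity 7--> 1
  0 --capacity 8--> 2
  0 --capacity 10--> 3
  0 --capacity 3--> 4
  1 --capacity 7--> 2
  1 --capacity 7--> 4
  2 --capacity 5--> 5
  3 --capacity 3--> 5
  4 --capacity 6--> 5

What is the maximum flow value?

Computing max flow:
  Flow on (0->1): 3/7
  Flow on (0->2): 5/8
  Flow on (0->3): 3/10
  Flow on (0->4): 3/3
  Flow on (1->4): 3/7
  Flow on (2->5): 5/5
  Flow on (3->5): 3/3
  Flow on (4->5): 6/6
Maximum flow = 14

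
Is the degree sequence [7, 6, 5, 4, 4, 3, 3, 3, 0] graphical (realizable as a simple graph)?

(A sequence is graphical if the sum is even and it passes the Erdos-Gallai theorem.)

Sum of degrees = 35. Sum is odd, so the sequence is NOT graphical.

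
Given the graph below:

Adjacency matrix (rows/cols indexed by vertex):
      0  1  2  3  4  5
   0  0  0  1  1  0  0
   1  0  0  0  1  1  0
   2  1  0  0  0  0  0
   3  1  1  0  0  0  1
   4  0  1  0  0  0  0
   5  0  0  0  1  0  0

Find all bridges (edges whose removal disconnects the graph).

A bridge is an edge whose removal increases the number of connected components.
Bridges found: (0,2), (0,3), (1,3), (1,4), (3,5)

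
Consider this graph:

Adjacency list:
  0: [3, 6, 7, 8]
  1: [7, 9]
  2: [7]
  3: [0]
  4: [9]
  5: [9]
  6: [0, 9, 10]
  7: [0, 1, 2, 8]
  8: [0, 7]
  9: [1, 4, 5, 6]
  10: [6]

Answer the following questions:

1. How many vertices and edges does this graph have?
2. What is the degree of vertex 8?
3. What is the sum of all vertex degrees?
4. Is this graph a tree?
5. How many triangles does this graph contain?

Count: 11 vertices, 12 edges.
Vertex 8 has neighbors [0, 7], degree = 2.
Handshaking lemma: 2 * 12 = 24.
A tree on 11 vertices has 10 edges. This graph has 12 edges (2 extra). Not a tree.
Number of triangles = 1.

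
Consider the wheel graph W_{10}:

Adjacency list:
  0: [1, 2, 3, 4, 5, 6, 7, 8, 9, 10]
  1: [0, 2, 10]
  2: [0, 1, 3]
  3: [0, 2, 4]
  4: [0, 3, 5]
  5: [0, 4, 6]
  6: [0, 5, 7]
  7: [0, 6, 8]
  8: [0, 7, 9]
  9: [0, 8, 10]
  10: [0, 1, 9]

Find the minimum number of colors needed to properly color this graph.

W_{10} = C_{10} plus a hub adjacent to every cycle vertex.
The outer cycle needs 2 colors (even cycle); the hub is adjacent to all of them so needs a fresh color.
Chromatic number = 2 + 1 = 3.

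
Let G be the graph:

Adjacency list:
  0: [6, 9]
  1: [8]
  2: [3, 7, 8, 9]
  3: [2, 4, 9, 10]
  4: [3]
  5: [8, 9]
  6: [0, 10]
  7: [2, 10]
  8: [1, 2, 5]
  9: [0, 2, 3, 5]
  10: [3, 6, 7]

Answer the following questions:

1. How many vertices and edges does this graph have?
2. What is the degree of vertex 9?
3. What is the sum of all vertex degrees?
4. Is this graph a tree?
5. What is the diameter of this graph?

Count: 11 vertices, 14 edges.
Vertex 9 has neighbors [0, 2, 3, 5], degree = 4.
Handshaking lemma: 2 * 14 = 28.
A tree on 11 vertices has 10 edges. This graph has 14 edges (4 extra). Not a tree.
Diameter (longest shortest path) = 5.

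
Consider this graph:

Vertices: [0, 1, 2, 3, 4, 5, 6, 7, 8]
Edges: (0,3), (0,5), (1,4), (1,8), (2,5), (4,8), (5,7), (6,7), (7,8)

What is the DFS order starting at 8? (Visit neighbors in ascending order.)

DFS from vertex 8 (neighbors processed in ascending order):
Visit order: 8, 1, 4, 7, 5, 0, 3, 2, 6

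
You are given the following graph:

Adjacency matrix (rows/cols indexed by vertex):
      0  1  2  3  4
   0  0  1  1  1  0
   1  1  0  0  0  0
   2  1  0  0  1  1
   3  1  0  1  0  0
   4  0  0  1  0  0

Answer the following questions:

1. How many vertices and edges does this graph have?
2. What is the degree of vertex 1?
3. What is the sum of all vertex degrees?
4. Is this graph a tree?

Count: 5 vertices, 5 edges.
Vertex 1 has neighbors [0], degree = 1.
Handshaking lemma: 2 * 5 = 10.
A tree on 5 vertices has 4 edges. This graph has 5 edges (1 extra). Not a tree.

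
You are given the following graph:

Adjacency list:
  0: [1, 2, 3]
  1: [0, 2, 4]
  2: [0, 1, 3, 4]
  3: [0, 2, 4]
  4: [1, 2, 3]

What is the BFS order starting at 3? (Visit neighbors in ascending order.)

BFS from vertex 3 (neighbors processed in ascending order):
Visit order: 3, 0, 2, 4, 1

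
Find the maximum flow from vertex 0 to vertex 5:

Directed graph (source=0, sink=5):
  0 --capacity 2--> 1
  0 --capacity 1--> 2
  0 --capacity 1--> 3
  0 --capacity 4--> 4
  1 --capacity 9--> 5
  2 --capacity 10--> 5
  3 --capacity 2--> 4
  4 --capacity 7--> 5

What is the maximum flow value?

Computing max flow:
  Flow on (0->1): 2/2
  Flow on (0->2): 1/1
  Flow on (0->3): 1/1
  Flow on (0->4): 4/4
  Flow on (1->5): 2/9
  Flow on (2->5): 1/10
  Flow on (3->4): 1/2
  Flow on (4->5): 5/7
Maximum flow = 8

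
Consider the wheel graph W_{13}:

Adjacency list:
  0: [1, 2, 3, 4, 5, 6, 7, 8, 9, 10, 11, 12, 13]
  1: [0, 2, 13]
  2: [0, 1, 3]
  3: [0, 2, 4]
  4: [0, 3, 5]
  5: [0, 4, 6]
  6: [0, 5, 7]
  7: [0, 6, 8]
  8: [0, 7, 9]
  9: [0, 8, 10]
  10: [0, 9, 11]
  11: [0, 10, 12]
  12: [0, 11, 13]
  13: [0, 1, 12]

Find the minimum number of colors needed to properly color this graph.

W_{13} = C_{13} plus a hub adjacent to every cycle vertex.
The outer cycle needs 3 colors (odd cycle); the hub is adjacent to all of them so needs a fresh color.
Chromatic number = 3 + 1 = 4.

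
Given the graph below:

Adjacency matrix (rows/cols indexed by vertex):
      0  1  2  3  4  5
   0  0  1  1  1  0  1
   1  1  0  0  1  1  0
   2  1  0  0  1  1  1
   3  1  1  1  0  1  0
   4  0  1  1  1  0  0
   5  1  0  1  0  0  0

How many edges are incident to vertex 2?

Vertex 2 has neighbors [0, 3, 4, 5], so deg(2) = 4.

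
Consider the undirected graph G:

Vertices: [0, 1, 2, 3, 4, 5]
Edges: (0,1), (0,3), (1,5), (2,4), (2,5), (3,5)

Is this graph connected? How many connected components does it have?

Checking connectivity: the graph has 1 connected component(s).
All vertices are reachable from each other. The graph IS connected.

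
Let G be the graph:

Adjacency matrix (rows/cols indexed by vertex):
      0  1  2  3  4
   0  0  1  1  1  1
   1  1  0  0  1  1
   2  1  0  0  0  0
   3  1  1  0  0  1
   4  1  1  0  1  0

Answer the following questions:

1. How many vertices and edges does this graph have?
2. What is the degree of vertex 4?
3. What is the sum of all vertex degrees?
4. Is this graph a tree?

Count: 5 vertices, 7 edges.
Vertex 4 has neighbors [0, 1, 3], degree = 3.
Handshaking lemma: 2 * 7 = 14.
A tree on 5 vertices has 4 edges. This graph has 7 edges (3 extra). Not a tree.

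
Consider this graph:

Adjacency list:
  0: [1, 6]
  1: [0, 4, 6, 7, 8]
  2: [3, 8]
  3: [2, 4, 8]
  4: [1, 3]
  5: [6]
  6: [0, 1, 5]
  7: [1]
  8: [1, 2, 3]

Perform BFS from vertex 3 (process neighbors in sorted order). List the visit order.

BFS from vertex 3 (neighbors processed in ascending order):
Visit order: 3, 2, 4, 8, 1, 0, 6, 7, 5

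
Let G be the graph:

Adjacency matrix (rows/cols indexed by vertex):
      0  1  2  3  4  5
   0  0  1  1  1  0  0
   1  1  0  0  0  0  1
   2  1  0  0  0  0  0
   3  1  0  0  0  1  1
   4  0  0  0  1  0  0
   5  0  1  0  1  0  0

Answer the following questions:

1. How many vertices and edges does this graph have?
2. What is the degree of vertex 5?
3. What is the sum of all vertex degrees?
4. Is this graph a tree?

Count: 6 vertices, 6 edges.
Vertex 5 has neighbors [1, 3], degree = 2.
Handshaking lemma: 2 * 6 = 12.
A tree on 6 vertices has 5 edges. This graph has 6 edges (1 extra). Not a tree.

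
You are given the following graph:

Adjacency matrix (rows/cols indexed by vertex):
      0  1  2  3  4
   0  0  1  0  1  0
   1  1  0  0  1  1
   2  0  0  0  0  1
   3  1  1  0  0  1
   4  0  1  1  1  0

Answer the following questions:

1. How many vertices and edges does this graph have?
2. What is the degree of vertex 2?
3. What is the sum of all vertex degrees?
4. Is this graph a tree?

Count: 5 vertices, 6 edges.
Vertex 2 has neighbors [4], degree = 1.
Handshaking lemma: 2 * 6 = 12.
A tree on 5 vertices has 4 edges. This graph has 6 edges (2 extra). Not a tree.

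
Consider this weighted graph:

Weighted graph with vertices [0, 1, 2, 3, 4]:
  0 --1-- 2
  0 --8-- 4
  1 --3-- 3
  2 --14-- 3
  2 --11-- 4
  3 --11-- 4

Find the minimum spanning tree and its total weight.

Applying Kruskal's algorithm (sort edges by weight, add if no cycle):
  Add (0,2) w=1
  Add (1,3) w=3
  Add (0,4) w=8
  Skip (2,4) w=11 (creates cycle)
  Add (3,4) w=11
  Skip (2,3) w=14 (creates cycle)
MST weight = 23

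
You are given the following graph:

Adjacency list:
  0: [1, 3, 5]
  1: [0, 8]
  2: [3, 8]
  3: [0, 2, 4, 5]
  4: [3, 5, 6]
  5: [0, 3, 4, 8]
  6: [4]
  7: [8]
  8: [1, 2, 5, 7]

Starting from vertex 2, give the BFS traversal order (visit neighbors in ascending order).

BFS from vertex 2 (neighbors processed in ascending order):
Visit order: 2, 3, 8, 0, 4, 5, 1, 7, 6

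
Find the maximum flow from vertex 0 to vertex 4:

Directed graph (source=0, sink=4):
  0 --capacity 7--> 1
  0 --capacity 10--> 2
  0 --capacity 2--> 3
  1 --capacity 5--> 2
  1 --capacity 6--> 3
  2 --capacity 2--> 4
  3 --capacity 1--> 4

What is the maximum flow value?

Computing max flow:
  Flow on (0->1): 1/7
  Flow on (0->2): 2/10
  Flow on (1->3): 1/6
  Flow on (2->4): 2/2
  Flow on (3->4): 1/1
Maximum flow = 3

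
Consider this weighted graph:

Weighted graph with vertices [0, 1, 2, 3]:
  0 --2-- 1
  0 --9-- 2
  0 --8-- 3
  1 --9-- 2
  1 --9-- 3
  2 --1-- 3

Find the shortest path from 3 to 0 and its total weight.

Using Dijkstra's algorithm from vertex 3:
Shortest path: 3 -> 0
Total weight: 8 = 8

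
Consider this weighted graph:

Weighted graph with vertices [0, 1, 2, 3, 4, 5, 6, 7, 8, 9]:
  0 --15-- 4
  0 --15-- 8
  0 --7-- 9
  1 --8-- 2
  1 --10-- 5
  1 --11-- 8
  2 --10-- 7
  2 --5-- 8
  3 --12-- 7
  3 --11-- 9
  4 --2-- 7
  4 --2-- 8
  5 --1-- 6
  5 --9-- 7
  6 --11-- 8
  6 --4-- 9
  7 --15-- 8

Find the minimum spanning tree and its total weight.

Applying Kruskal's algorithm (sort edges by weight, add if no cycle):
  Add (5,6) w=1
  Add (4,8) w=2
  Add (4,7) w=2
  Add (6,9) w=4
  Add (2,8) w=5
  Add (0,9) w=7
  Add (1,2) w=8
  Add (5,7) w=9
  Skip (1,5) w=10 (creates cycle)
  Skip (2,7) w=10 (creates cycle)
  Skip (1,8) w=11 (creates cycle)
  Add (3,9) w=11
  Skip (6,8) w=11 (creates cycle)
  Skip (3,7) w=12 (creates cycle)
  Skip (0,8) w=15 (creates cycle)
  Skip (0,4) w=15 (creates cycle)
  Skip (7,8) w=15 (creates cycle)
MST weight = 49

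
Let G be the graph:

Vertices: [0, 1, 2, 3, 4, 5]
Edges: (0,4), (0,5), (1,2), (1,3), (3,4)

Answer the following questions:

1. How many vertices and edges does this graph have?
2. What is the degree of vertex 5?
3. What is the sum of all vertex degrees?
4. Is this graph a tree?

Count: 6 vertices, 5 edges.
Vertex 5 has neighbors [0], degree = 1.
Handshaking lemma: 2 * 5 = 10.
A graph is a tree iff it is connected and has exactly n-1 edges. This graph is connected (all 6 vertices in one component) and has 6-1 = 5 edges. It is a tree.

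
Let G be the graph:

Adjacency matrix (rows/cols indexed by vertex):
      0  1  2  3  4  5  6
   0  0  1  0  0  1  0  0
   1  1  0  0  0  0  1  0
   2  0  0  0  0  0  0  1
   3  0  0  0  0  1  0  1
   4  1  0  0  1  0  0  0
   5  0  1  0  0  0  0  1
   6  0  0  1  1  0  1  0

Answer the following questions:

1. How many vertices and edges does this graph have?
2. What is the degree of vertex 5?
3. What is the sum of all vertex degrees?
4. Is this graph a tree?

Count: 7 vertices, 7 edges.
Vertex 5 has neighbors [1, 6], degree = 2.
Handshaking lemma: 2 * 7 = 14.
A tree on 7 vertices has 6 edges. This graph has 7 edges (1 extra). Not a tree.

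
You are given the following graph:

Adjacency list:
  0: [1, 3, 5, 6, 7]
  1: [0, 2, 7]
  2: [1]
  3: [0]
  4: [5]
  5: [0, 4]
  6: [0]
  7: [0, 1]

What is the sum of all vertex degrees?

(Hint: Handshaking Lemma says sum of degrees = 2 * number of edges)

Count edges: 8 edges.
By Handshaking Lemma: sum of degrees = 2 * 8 = 16.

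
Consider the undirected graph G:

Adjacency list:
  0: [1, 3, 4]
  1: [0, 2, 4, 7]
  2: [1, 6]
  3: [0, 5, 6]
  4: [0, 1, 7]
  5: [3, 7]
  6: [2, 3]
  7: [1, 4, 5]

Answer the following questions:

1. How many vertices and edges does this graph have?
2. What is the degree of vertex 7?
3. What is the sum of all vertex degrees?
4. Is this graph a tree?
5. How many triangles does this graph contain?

Count: 8 vertices, 11 edges.
Vertex 7 has neighbors [1, 4, 5], degree = 3.
Handshaking lemma: 2 * 11 = 22.
A tree on 8 vertices has 7 edges. This graph has 11 edges (4 extra). Not a tree.
Number of triangles = 2.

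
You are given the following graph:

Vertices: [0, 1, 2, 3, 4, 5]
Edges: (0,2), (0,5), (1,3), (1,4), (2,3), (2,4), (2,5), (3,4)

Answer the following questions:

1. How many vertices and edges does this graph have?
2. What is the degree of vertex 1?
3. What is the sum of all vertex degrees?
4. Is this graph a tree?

Count: 6 vertices, 8 edges.
Vertex 1 has neighbors [3, 4], degree = 2.
Handshaking lemma: 2 * 8 = 16.
A tree on 6 vertices has 5 edges. This graph has 8 edges (3 extra). Not a tree.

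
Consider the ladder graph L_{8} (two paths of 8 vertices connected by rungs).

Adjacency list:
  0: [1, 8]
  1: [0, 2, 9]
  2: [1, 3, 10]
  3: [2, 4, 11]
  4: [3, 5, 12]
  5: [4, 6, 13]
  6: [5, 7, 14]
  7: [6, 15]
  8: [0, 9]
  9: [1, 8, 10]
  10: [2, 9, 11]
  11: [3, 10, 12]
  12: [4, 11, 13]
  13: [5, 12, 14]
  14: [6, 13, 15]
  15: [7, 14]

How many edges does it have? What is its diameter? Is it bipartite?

Ladder graph L_{8}: 8 rungs + 2 * (8-1) path edges = 8 + 14 = 22 edges.
Diameter = 8.
Ladder graphs are bipartite (alternating coloring along each path).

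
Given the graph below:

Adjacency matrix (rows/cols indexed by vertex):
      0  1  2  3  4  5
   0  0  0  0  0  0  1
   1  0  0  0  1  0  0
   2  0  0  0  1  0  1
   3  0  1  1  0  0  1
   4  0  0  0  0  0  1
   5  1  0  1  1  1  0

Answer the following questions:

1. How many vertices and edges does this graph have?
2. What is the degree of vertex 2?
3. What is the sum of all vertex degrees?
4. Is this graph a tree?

Count: 6 vertices, 6 edges.
Vertex 2 has neighbors [3, 5], degree = 2.
Handshaking lemma: 2 * 6 = 12.
A tree on 6 vertices has 5 edges. This graph has 6 edges (1 extra). Not a tree.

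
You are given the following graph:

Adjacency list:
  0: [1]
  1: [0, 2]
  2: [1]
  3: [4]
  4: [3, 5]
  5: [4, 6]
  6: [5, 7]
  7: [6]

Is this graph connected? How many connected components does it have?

Checking connectivity: the graph has 2 connected component(s).
Components: [[0, 1, 2], [3, 4, 5, 6, 7]]. The graph is NOT connected.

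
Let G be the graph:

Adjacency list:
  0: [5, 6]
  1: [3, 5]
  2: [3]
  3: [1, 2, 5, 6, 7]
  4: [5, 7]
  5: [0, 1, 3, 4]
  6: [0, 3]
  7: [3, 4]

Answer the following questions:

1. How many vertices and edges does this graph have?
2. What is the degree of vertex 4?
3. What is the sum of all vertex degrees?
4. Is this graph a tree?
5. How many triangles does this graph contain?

Count: 8 vertices, 10 edges.
Vertex 4 has neighbors [5, 7], degree = 2.
Handshaking lemma: 2 * 10 = 20.
A tree on 8 vertices has 7 edges. This graph has 10 edges (3 extra). Not a tree.
Number of triangles = 1.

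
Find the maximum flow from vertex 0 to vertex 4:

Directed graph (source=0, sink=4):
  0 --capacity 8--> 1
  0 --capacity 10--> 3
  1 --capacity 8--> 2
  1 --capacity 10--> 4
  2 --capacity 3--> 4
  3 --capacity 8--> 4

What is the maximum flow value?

Computing max flow:
  Flow on (0->1): 8/8
  Flow on (0->3): 8/10
  Flow on (1->4): 8/10
  Flow on (3->4): 8/8
Maximum flow = 16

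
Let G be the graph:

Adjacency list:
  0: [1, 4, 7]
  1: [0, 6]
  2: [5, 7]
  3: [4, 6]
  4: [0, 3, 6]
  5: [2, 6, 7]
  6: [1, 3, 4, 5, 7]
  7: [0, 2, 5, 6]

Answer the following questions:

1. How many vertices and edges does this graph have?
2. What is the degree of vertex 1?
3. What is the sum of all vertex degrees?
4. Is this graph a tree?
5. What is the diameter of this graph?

Count: 8 vertices, 12 edges.
Vertex 1 has neighbors [0, 6], degree = 2.
Handshaking lemma: 2 * 12 = 24.
A tree on 8 vertices has 7 edges. This graph has 12 edges (5 extra). Not a tree.
Diameter (longest shortest path) = 3.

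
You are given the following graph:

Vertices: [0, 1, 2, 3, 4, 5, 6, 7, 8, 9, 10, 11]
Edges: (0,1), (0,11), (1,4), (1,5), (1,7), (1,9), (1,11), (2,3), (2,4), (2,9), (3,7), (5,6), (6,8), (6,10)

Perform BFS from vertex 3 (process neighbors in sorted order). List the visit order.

BFS from vertex 3 (neighbors processed in ascending order):
Visit order: 3, 2, 7, 4, 9, 1, 0, 5, 11, 6, 8, 10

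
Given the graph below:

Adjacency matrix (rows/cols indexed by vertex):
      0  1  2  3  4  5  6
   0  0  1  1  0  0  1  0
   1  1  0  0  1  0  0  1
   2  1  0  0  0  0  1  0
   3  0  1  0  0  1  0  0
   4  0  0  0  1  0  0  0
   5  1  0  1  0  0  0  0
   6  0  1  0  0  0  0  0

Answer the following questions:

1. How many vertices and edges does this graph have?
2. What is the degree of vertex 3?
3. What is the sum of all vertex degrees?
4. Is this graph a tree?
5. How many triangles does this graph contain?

Count: 7 vertices, 7 edges.
Vertex 3 has neighbors [1, 4], degree = 2.
Handshaking lemma: 2 * 7 = 14.
A tree on 7 vertices has 6 edges. This graph has 7 edges (1 extra). Not a tree.
Number of triangles = 1.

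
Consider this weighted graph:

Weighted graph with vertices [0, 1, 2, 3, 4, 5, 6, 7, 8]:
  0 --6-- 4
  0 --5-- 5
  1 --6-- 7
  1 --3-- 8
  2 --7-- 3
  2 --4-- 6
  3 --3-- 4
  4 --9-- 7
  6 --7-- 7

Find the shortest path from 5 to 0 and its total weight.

Using Dijkstra's algorithm from vertex 5:
Shortest path: 5 -> 0
Total weight: 5 = 5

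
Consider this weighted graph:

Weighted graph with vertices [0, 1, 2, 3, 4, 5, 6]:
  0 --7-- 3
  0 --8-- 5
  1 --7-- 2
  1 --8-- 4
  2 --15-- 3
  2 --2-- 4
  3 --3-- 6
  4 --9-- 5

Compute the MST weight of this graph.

Applying Kruskal's algorithm (sort edges by weight, add if no cycle):
  Add (2,4) w=2
  Add (3,6) w=3
  Add (0,3) w=7
  Add (1,2) w=7
  Add (0,5) w=8
  Skip (1,4) w=8 (creates cycle)
  Add (4,5) w=9
  Skip (2,3) w=15 (creates cycle)
MST weight = 36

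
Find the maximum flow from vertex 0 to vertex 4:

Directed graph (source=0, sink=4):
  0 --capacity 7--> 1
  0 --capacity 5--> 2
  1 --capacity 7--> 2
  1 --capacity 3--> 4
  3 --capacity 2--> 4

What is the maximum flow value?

Computing max flow:
  Flow on (0->1): 3/7
  Flow on (1->4): 3/3
Maximum flow = 3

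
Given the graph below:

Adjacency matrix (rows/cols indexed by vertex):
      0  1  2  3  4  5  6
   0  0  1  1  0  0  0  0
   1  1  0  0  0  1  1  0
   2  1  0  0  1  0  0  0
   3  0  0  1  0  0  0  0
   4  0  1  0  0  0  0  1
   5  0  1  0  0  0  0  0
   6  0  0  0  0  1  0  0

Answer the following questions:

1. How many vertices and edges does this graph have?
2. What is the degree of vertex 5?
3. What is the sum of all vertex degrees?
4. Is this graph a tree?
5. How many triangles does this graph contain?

Count: 7 vertices, 6 edges.
Vertex 5 has neighbors [1], degree = 1.
Handshaking lemma: 2 * 6 = 12.
A graph is a tree iff it is connected and has exactly n-1 edges. This graph is connected (all 7 vertices in one component) and has 7-1 = 6 edges. It is a tree.
Number of triangles = 0.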